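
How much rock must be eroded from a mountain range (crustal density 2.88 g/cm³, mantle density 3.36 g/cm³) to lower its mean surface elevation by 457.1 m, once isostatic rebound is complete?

3200 m

Net drop Δ = e − u = e − e ρ_c/ρ_m = e (ρ_m − ρ_c)/ρ_m.
e = Δ ρ_m/(ρ_m − ρ_c) = 457.1 m × 3.36/0.48 = 3200 m.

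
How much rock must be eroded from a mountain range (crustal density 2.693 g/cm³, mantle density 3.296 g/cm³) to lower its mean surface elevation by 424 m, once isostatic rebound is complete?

2320 m

Net drop Δ = e − u = e − e ρ_c/ρ_m = e (ρ_m − ρ_c)/ρ_m.
e = Δ ρ_m/(ρ_m − ρ_c) = 424 m × 3.296/0.603 = 2320 m.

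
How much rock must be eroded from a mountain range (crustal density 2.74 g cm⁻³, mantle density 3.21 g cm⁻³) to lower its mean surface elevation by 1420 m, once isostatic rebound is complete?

9700 m

Net drop Δ = e − u = e − e ρ_c/ρ_m = e (ρ_m − ρ_c)/ρ_m.
e = Δ ρ_m/(ρ_m − ρ_c) = 1420 m × 3.21/0.47 = 9700 m.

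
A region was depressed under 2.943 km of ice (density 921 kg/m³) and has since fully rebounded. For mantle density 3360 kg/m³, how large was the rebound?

Removing the load lets mantle flow back in; uplift u satisfies ρ_ice t = ρ_m u.
u = t ρ_ice/ρ_m = 2.943 km × 921/3360 = 0.807 km.

0.807 km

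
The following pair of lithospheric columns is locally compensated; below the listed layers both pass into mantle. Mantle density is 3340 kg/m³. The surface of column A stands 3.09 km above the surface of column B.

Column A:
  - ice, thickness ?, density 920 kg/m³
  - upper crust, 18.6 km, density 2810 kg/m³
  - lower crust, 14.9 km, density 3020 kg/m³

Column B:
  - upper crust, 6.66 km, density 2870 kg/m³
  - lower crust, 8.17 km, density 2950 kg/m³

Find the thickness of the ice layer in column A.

0.831 km

Take the compensation level at the base of the deeper column (depth z_c below the surface of column A) and equate Σ ρ_i t_i down to z_c; mantle fills any gap and the z_c terms cancel.
Column A: x×920 + 18.6×2810 + 14.9×3020 + (z_c − 33.5 − x)×3340
Column B: 3.09×0 + 6.66×2870 + 8.17×2950 + (z_c − 3.09 − 14.83)×3340
The z_c×3340 term appears on both sides and cancels. Collect the known terms of each column as K = Σ(ρt)_known − 3340 × (depth of known layers): K_A = 97264 − 3340×33.5 = −14626; K_B = 43215.7 − 3340×(3.09 + 14.83) = −16637.1.
Balance: K_A − x×(3340 − 920) = K_B, so x = (K_A − K_B)/(3340 − 920) = 2011.1/2420 = 0.831 km.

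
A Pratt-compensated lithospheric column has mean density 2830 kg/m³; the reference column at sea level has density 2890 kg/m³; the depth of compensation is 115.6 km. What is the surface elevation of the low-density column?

2.45 km

ρ_ref D = ρ (D + h) → h = D (ρ_ref − ρ)/ρ.
h = 115.6 km × (2890 − 2830)/2830 = 2.45 km.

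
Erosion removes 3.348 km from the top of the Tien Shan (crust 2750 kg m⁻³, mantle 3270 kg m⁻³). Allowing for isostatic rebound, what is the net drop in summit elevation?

0.532 km

Rebound u = e ρ_c/ρ_m = 3.348 km × 2750/3270 = 2.816 km.
Net surface drop = e − u = 3.348 km − 2.816 km = e (ρ_m − ρ_c)/ρ_m = 0.532 km.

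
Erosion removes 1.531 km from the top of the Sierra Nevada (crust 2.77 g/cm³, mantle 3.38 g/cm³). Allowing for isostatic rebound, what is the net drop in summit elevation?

0.276 km

Rebound u = e ρ_c/ρ_m = 1.531 km × 2.77/3.38 = 1.255 km.
Net surface drop = e − u = 1.531 km − 1.255 km = e (ρ_m − ρ_c)/ρ_m = 0.276 km.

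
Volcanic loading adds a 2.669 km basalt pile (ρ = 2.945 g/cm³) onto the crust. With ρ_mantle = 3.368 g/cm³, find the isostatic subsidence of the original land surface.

2.33 km

Subaerial loading: s = t ρ_load / ρ_m.
s = 2.669 km × 2.945/3.368 = 2.33 km.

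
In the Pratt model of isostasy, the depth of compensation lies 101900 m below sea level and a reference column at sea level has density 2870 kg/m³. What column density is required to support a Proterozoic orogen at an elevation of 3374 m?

Pratt balance: ρ_ref D = ρ (D + h).
ρ = ρ_ref D/(D + h) = 2870 × 101900 m/(101900 m + 3374 m) = 2780 kg/m³.

2780 kg/m³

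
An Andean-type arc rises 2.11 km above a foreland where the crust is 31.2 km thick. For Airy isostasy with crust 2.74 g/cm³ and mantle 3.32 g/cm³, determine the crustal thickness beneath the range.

43.3 km

Root depth r = h ρ_c / (ρ_m − ρ_c) = 2.11 km × 2.74 / 0.58 = 9.968 km.
Total thickness = T + h + r = 31.2 km + 2.11 km + 9.968 km = 43.3 km.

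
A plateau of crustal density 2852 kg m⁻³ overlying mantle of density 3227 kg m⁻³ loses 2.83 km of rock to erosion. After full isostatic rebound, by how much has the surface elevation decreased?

0.329 km

Rebound u = e ρ_c/ρ_m = 2.83 km × 2852/3227 = 2.501 km.
Net surface drop = e − u = 2.83 km − 2.501 km = e (ρ_m − ρ_c)/ρ_m = 0.329 km.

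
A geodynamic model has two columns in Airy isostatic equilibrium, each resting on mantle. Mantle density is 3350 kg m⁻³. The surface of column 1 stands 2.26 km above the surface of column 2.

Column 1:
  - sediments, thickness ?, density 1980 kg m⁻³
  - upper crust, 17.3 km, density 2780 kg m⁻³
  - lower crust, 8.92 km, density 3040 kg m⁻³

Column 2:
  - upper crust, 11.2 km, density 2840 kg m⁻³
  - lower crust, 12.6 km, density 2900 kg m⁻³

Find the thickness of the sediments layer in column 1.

Take the compensation level at the base of the deeper column (depth z_c below the surface of column 1) and equate Σ ρ_i t_i down to z_c; mantle fills any gap and the z_c terms cancel.
Column 1: x×1980 + 17.3×2780 + 8.92×3040 + (z_c − 26.22 − x)×3350
Column 2: 2.26×0 + 11.2×2840 + 12.6×2900 + (z_c − 2.26 − 23.8)×3350
The z_c×3350 term appears on both sides and cancels. Collect the known terms of each column as K = Σ(ρt)_known − 3350 × (depth of known layers): K_1 = 75210.8 − 3350×26.22 = −12626.2; K_2 = 68348 − 3350×(2.26 + 23.8) = −18953.
Balance: K_1 − x×(3350 − 1980) = K_2, so x = (K_1 − K_2)/(3350 − 1980) = 6326.8/1370 = 4.62 km.

4.62 km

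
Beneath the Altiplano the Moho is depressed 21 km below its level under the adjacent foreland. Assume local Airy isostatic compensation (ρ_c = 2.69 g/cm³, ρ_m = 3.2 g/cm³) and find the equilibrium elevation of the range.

3.98 km

Isostatic balance requires: ρ_c h = (ρ_m − ρ_c) r.
h = r (ρ_m − ρ_c) / ρ_c = 21 km × (3.2 − 2.69) / 2.69 = 3.98 km.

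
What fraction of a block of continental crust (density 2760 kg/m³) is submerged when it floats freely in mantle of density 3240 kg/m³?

Submerged fraction = ρ_obj/ρ_fluid = 2760/3240 = 85.2%.

85.2%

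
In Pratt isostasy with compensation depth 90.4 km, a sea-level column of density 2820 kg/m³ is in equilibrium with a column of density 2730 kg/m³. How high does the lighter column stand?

2.98 km

ρ_ref D = ρ (D + h) → h = D (ρ_ref − ρ)/ρ.
h = 90.4 km × (2820 − 2730)/2730 = 2.98 km.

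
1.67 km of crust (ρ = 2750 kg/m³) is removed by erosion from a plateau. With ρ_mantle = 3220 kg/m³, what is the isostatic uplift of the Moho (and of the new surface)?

1.43 km

Unloading: uplift u = e ρ_c/ρ_m = 1.67 km × 2750/3220 = 1.43 km.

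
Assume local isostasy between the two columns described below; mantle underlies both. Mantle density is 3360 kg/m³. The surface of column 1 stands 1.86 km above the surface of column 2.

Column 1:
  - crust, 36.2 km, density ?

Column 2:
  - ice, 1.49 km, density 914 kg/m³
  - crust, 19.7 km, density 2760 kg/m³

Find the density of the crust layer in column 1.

Take the compensation level at the base of the deeper column (depth z_c below the surface of column 1) and equate Σ ρ_i t_i down to z_c; mantle fills any gap and the z_c terms cancel.
Column 1: 36.2×ρ + (z_c − 36.2)×3360
Column 2: 1.86×0 + 1.49×914 + 19.7×2760 + (z_c − 1.86 − 21.19)×3360
The z_c×3360 term appears on both sides and cancels. Collect the known terms of each column as K = Σ(ρt)_known − 3360 × (depth of known layers): K_1 = 0 − 3360×36.2 = −121632; K_2 = 55733.86 − 3360×(1.86 + 21.19) = −21714.14.
Balance: K_1 + 36.2×ρ = K_2, so ρ = (K_2 − K_1)/36.2 = 99917.9/36.2 = 2760 kg/m³.

2760 kg/m³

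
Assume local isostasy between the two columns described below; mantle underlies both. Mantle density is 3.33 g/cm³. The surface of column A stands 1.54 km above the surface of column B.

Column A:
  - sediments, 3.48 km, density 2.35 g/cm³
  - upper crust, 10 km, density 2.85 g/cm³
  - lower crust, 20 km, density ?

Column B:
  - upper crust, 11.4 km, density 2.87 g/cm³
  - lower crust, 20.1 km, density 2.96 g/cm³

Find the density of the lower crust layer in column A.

Take the compensation level at the base of the deeper column (depth z_c below the surface of column A) and equate Σ ρ_i t_i down to z_c; mantle fills any gap and the z_c terms cancel.
Column A: 3.48×2.35 + 10×2.85 + 20×ρ + (z_c − 33.48)×3.33
Column B: 1.54×0 + 11.4×2.87 + 20.1×2.96 + (z_c − 1.54 − 31.5)×3.33
The z_c×3.33 term appears on both sides and cancels. Collect the known terms of each column as K = Σ(ρt)_known − 3.33 × (depth of known layers): K_A = 36.678 − 3.33×33.48 = −74.8104; K_B = 92.214 − 3.33×(1.54 + 31.5) = −17.8092.
Balance: K_A + 20×ρ = K_B, so ρ = (K_B − K_A)/20 = 57.0012/20 = 2.85 g/cm³.

2.85 g/cm³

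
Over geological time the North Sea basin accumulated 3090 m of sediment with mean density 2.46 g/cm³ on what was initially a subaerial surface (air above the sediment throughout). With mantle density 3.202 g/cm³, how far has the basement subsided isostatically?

2370 m

Subaerial load: s = t ρ_sed / ρ_m = 3090 m × 2.46/3.202 = 2370 m.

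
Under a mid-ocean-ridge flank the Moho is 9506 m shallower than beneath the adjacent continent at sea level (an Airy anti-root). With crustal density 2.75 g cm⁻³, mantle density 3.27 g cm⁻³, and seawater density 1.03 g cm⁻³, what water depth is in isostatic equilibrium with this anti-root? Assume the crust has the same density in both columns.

Replacing a thickness d of crust by seawater at the top must be balanced by replacing crust with mantle at the base: d (ρ_c − ρ_w) = a (ρ_m − ρ_c).
d = a (ρ_m − ρ_c)/(ρ_c − ρ_w) = 9506 m × 0.52/1.72 = 2870 m.

2870 m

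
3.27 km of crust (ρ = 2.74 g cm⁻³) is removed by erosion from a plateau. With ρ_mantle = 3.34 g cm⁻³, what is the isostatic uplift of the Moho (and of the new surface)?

Unloading: uplift u = e ρ_c/ρ_m = 3.27 km × 2.74/3.34 = 2.68 km.

2.68 km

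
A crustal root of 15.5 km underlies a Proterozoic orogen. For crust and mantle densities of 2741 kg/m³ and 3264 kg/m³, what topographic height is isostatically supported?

2.96 km

By Archimedes' principle applied to the lithosphere: ρ_c h = (ρ_m − ρ_c) r.
h = r (ρ_m − ρ_c) / ρ_c = 15.5 km × (3264 − 2741) / 2741 = 2.96 km.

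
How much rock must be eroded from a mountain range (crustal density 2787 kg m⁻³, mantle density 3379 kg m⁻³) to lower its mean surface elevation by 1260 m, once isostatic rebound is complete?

7190 m

Net drop Δ = e − u = e − e ρ_c/ρ_m = e (ρ_m − ρ_c)/ρ_m.
e = Δ ρ_m/(ρ_m − ρ_c) = 1260 m × 3379/592 = 7190 m.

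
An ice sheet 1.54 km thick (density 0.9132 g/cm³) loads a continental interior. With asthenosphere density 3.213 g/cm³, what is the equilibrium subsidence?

0.438 km

By Archimedes' principle applied to the lithosphere: the ice load ρ_ice t is balanced by mantle displaced below, ρ_m s.
s = t ρ_ice / ρ_m = 1.54 km × 0.9132/3.213 = 0.438 km.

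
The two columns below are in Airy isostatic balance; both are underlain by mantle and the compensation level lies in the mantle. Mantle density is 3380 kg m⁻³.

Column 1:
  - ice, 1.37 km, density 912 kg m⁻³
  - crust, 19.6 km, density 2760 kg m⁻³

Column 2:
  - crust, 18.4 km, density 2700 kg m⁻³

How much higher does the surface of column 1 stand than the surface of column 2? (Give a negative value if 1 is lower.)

For any compensation level in the mantle, the mantle terms cancel and isostasy reduces to e = (Σt_1 − Σt_2) − (Σ(ρt)_1 − Σ(ρt)_2) / ρ_m.
Σt_1 = 20.97 km; Σt_2 = 18.4 km; Σ(ρt)_1 = 55345.44; Σ(ρt)_2 = 49680 (in km·kg m⁻³).
e = (20.97 − 18.4) − (55345.44 − 49680) / 3380 = 0.894 km.

0.894 km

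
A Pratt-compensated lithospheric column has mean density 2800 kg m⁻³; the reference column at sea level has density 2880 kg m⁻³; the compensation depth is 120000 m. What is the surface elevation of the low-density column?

3430 m

ρ_ref D = ρ (D + h) → h = D (ρ_ref − ρ)/ρ.
h = 120000 m × (2880 − 2800)/2800 = 3430 m.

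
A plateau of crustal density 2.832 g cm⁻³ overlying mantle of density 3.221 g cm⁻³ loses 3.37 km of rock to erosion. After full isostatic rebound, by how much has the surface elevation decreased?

0.407 km

Rebound u = e ρ_c/ρ_m = 3.37 km × 2.832/3.221 = 2.963 km.
Net surface drop = e − u = 3.37 km − 2.963 km = e (ρ_m − ρ_c)/ρ_m = 0.407 km.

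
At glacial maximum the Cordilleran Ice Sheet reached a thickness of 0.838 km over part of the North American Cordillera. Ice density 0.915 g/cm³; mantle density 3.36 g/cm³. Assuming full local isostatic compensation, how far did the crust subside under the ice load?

Isostatic balance requires: the ice load ρ_ice t is balanced by mantle displaced below, ρ_m s.
s = t ρ_ice / ρ_m = 0.838 km × 0.915/3.36 = 0.228 km.

0.228 km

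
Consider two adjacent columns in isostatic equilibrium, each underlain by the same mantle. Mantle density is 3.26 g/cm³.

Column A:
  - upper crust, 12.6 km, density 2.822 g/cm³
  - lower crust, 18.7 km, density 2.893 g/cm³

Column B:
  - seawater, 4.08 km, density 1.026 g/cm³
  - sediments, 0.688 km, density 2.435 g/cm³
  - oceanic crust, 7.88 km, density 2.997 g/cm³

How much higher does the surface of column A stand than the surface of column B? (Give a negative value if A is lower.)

For any compensation level in the mantle, the mantle terms cancel and isostasy reduces to e = (Σt_A − Σt_B) − (Σ(ρt)_A − Σ(ρt)_B) / ρ_m.
Σt_A = 31.3 km; Σt_B = 12.648 km; Σ(ρt)_A = 89.6563; Σ(ρt)_B = 29.47772 (in km·g/cm³).
e = (31.3 − 12.648) − (89.6563 − 29.47772) / 3.26 = 0.192 km.

0.192 km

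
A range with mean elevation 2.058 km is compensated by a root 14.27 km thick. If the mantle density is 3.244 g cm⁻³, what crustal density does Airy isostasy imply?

2.84 g cm⁻³

ρ_c h = (ρ_m − ρ_c) r → ρ_c (h + r) = ρ_m r → ρ_c = ρ_m r / (h + r).
ρ_c = 3.244 × 14.27 km / (2.058 km + 14.27 km) = 2.84 g cm⁻³.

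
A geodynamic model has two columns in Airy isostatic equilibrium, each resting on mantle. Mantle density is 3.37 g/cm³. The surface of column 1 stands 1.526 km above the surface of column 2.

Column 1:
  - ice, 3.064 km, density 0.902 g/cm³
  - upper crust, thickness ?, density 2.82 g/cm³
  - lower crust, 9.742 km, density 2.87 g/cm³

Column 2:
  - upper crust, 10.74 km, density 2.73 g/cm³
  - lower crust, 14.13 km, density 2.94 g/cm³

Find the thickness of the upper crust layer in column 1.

10.3 km

Take the compensation level at the base of the deeper column (depth z_c below the surface of column 1) and equate Σ ρ_i t_i down to z_c; mantle fills any gap and the z_c terms cancel.
Column 1: 3.064×0.902 + x×2.82 + 9.742×2.87 + (z_c − 12.806 − x)×3.37
Column 2: 1.526×0 + 10.74×2.73 + 14.13×2.94 + (z_c − 1.526 − 24.87)×3.37
The z_c×3.37 term appears on both sides and cancels. Collect the known terms of each column as K = Σ(ρt)_known − 3.37 × (depth of known layers): K_1 = 30.723268 − 3.37×12.806 = −12.432952; K_2 = 70.8624 − 3.37×(1.526 + 24.87) = −18.09212.
Balance: K_1 − x×(3.37 − 2.82) = K_2, so x = (K_1 − K_2)/(3.37 − 2.82) = 5.65917/0.55 = 10.3 km.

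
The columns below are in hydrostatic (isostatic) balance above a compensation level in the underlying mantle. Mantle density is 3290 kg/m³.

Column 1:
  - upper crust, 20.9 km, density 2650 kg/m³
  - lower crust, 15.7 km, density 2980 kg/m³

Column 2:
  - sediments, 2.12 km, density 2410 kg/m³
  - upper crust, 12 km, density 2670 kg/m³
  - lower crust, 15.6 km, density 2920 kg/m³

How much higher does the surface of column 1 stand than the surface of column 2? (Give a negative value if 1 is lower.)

For any compensation level in the mantle, the mantle terms cancel and isostasy reduces to e = (Σt_1 − Σt_2) − (Σ(ρt)_1 − Σ(ρt)_2) / ρ_m.
Σt_1 = 36.6 km; Σt_2 = 29.72 km; Σ(ρt)_1 = 102171; Σ(ρt)_2 = 82701.2 (in km·kg/m³).
e = (36.6 − 29.72) − (102171 − 82701.2) / 3290 = 0.962 km.

0.962 km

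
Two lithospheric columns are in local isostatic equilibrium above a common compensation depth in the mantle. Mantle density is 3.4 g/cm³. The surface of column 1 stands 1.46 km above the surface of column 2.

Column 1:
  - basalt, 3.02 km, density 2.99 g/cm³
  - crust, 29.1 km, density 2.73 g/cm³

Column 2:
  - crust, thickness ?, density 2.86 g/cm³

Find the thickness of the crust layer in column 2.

Take the compensation level at the base of the deeper column (depth z_c below the surface of column 1) and equate Σ ρ_i t_i down to z_c; mantle fills any gap and the z_c terms cancel.
Column 1: 3.02×2.99 + 29.1×2.73 + (z_c − 32.12)×3.4
Column 2: 1.46×0 + x×2.86 + (z_c − 1.46 − 0 − x)×3.4
The z_c×3.4 term appears on both sides and cancels. Collect the known terms of each column as K = Σ(ρt)_known − 3.4 × (depth of known layers): K_1 = 88.4728 − 3.4×32.12 = −20.7352; K_2 = 0 − 3.4×(1.46 + 0) = −4.964.
Balance: K_1 = K_2 − x×(3.4 − 2.86), so x = (K_2 − K_1)/(3.4 − 2.86) = 15.7712/0.54 = 29.2 km.

29.2 km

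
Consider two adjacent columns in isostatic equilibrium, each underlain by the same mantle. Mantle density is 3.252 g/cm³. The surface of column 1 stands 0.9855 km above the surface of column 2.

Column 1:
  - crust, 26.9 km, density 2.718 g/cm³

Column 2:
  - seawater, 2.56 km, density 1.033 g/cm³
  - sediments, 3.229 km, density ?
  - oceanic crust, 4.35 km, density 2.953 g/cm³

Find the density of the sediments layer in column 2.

Take the compensation level at the base of the deeper column (depth z_c below the surface of column 1) and equate Σ ρ_i t_i down to z_c; mantle fills any gap and the z_c terms cancel.
Column 1: 26.9×2.718 + (z_c − 26.9)×3.252
Column 2: 0.9855×0 + 2.56×1.033 + 3.229×ρ + 4.35×2.953 + (z_c − 0.9855 − 10.139)×3.252
The z_c×3.252 term appears on both sides and cancels. Collect the known terms of each column as K = Σ(ρt)_known − 3.252 × (depth of known layers): K_1 = 73.1142 − 3.252×26.9 = −14.3646; K_2 = 15.49003 − 3.252×(0.9855 + 10.139) = −20.686844.
Balance: K_1 = K_2 + 3.229×ρ, so ρ = (K_1 − K_2)/3.229 = 6.32224/3.229 = 1.96 g/cm³.

1.96 g/cm³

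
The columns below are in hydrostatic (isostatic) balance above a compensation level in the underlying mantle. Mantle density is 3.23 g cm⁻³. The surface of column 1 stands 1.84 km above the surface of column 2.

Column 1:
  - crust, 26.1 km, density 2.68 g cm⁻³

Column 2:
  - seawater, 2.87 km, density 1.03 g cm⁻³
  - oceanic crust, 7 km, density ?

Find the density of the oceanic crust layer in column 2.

2.93 g cm⁻³

Take the compensation level at the base of the deeper column (depth z_c below the surface of column 1) and equate Σ ρ_i t_i down to z_c; mantle fills any gap and the z_c terms cancel.
Column 1: 26.1×2.68 + (z_c − 26.1)×3.23
Column 2: 1.84×0 + 2.87×1.03 + 7×ρ + (z_c − 1.84 − 9.87)×3.23
The z_c×3.23 term appears on both sides and cancels. Collect the known terms of each column as K = Σ(ρt)_known − 3.23 × (depth of known layers): K_1 = 69.948 − 3.23×26.1 = −14.355; K_2 = 2.9561 − 3.23×(1.84 + 9.87) = −34.8672.
Balance: K_1 = K_2 + 7×ρ, so ρ = (K_1 − K_2)/7 = 20.5122/7 = 2.93 g cm⁻³.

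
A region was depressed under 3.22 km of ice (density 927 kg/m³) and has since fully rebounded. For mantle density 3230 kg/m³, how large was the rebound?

Removing the load lets mantle flow back in; uplift u satisfies ρ_ice t = ρ_m u.
u = t ρ_ice/ρ_m = 3.22 km × 927/3230 = 0.924 km.

0.924 km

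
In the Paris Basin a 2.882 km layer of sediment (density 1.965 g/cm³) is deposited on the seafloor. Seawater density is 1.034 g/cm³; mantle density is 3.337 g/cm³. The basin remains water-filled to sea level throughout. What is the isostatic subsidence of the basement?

1.17 km

Submarine loading: the sediment displaces seawater, and the subsidence is in turn flooded, so s (ρ_m − ρ_w) = t (ρ_sed − ρ_w).
s = 2.882 km × (1.965 − 1.034) / (3.337 − 1.034) = 1.17 km.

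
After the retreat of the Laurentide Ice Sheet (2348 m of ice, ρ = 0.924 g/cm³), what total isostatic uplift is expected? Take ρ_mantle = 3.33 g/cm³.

Removing the load lets mantle flow back in; uplift u satisfies ρ_ice t = ρ_m u.
u = t ρ_ice/ρ_m = 2348 m × 0.924/3.33 = 652 m.

652 m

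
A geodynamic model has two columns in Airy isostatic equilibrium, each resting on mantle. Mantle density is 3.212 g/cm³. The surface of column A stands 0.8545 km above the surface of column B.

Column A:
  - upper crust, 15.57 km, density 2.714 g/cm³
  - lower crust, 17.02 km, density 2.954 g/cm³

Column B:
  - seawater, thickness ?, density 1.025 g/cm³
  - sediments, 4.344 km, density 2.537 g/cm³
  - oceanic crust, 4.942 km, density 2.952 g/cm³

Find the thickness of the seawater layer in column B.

Take the compensation level at the base of the deeper column (depth z_c below the surface of column A) and equate Σ ρ_i t_i down to z_c; mantle fills any gap and the z_c terms cancel.
Column A: 15.57×2.714 + 17.02×2.954 + (z_c − 32.59)×3.212
Column B: 0.8545×0 + x×1.025 + 4.344×2.537 + 4.942×2.952 + (z_c − 0.8545 − 9.286 − x)×3.212
The z_c×3.212 term appears on both sides and cancels. Collect the known terms of each column as K = Σ(ρt)_known − 3.212 × (depth of known layers): K_A = 92.53406 − 3.212×32.59 = −12.14502; K_B = 25.609512 − 3.212×(0.8545 + 9.286) = −6.961774.
Balance: K_A = K_B − x×(3.212 − 1.025), so x = (K_B − K_A)/(3.212 − 1.025) = 5.18325/2.187 = 2.37 km.

2.37 km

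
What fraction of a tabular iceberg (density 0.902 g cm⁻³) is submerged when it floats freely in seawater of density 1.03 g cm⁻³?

Submerged fraction = ρ_obj/ρ_fluid = 0.902/1.03 = 87.6%.

87.6%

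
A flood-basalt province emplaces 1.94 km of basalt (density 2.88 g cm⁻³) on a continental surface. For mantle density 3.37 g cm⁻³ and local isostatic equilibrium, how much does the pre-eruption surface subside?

Subaerial loading: s = t ρ_load / ρ_m.
s = 1.94 km × 2.88/3.37 = 1.66 km.

1.66 km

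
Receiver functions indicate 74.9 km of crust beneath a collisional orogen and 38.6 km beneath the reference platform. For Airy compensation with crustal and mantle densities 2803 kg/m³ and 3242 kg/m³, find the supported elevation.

Excess crust Δ = 74.9 km − 38.6 km = 36.3 km, split between elevation h and root r with h + r = Δ.
Airy balance ρ_c h = (ρ_m − ρ_c) r gives r = h ρ_c/(ρ_m − ρ_c), so h (1 + ρ_c/(ρ_m − ρ_c)) = Δ, i.e. h = Δ (ρ_m − ρ_c)/ρ_m.
h = 36.3 km × 439/3242 = 4.92 km.

4.92 km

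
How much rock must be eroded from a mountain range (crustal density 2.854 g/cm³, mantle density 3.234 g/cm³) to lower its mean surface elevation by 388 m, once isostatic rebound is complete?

Net drop Δ = e − u = e − e ρ_c/ρ_m = e (ρ_m − ρ_c)/ρ_m.
e = Δ ρ_m/(ρ_m − ρ_c) = 388 m × 3.234/0.38 = 3300 m.

3300 m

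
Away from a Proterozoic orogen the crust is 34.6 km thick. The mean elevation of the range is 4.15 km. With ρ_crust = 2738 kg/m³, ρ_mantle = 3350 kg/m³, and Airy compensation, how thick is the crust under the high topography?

57.3 km

Root depth r = h ρ_c / (ρ_m − ρ_c) = 4.15 km × 2738 / 612 = 18.57 km.
Total thickness = T + h + r = 34.6 km + 4.15 km + 18.57 km = 57.3 km.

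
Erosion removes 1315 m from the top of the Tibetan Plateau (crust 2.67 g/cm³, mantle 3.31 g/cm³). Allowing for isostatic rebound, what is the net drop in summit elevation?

Rebound u = e ρ_c/ρ_m = 1315 m × 2.67/3.31 = 1061 m.
Net surface drop = e − u = 1315 m − 1061 m = e (ρ_m − ρ_c)/ρ_m = 254 m.

254 m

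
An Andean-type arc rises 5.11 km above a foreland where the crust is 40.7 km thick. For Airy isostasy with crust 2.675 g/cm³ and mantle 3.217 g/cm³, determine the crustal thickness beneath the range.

Root depth r = h ρ_c / (ρ_m − ρ_c) = 5.11 km × 2.675 / 0.542 = 25.22 km.
Total thickness = T + h + r = 40.7 km + 5.11 km + 25.22 km = 71 km.

71 km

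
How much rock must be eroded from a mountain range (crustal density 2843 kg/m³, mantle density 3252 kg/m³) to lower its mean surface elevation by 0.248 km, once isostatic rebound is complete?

1.97 km

Net drop Δ = e − u = e − e ρ_c/ρ_m = e (ρ_m − ρ_c)/ρ_m.
e = Δ ρ_m/(ρ_m − ρ_c) = 0.248 km × 3252/409 = 1.97 km.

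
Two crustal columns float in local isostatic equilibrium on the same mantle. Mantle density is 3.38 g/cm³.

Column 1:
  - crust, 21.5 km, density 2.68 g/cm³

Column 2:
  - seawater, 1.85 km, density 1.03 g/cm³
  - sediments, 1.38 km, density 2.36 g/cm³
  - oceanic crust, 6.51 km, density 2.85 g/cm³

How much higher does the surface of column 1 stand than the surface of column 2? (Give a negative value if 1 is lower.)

1.73 km

For any compensation level in the mantle, the mantle terms cancel and isostasy reduces to e = (Σt_1 − Σt_2) − (Σ(ρt)_1 − Σ(ρt)_2) / ρ_m.
Σt_1 = 21.5 km; Σt_2 = 9.74 km; Σ(ρt)_1 = 57.62; Σ(ρt)_2 = 23.7158 (in km·g/cm³).
e = (21.5 − 9.74) − (57.62 − 23.7158) / 3.38 = 1.73 km.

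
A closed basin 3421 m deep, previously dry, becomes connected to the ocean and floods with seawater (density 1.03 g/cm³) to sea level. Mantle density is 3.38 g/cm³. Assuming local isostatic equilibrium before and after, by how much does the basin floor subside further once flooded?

1500 m

After flooding the water column is d + s deep. Its weight must equal the weight of mantle displaced by the extra subsidence s: (d + s) ρ_w = s ρ_m.
s = d ρ_w / (ρ_m − ρ_w) = 3421 m × 1.03/(3.38 − 1.03) = 1500 m.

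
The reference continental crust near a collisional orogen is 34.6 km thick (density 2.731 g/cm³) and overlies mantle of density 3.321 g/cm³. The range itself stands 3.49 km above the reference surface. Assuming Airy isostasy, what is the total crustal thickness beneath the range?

Root depth r = h ρ_c / (ρ_m − ρ_c) = 3.49 km × 2.731 / 0.59 = 16.15 km.
Total thickness = T + h + r = 34.6 km + 3.49 km + 16.15 km = 54.2 km.

54.2 km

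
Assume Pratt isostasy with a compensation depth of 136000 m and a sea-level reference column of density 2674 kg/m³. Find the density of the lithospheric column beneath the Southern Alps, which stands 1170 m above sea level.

Pratt balance: ρ_ref D = ρ (D + h).
ρ = ρ_ref D/(D + h) = 2674 × 136000 m/(136000 m + 1170 m) = 2650 kg/m³.

2650 kg/m³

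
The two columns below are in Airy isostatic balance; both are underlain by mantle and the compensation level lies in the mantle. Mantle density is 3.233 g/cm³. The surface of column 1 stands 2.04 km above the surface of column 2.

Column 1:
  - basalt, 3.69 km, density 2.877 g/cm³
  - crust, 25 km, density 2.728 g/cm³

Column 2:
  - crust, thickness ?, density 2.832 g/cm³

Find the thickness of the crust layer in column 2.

18.3 km

Take the compensation level at the base of the deeper column (depth z_c below the surface of column 1) and equate Σ ρ_i t_i down to z_c; mantle fills any gap and the z_c terms cancel.
Column 1: 3.69×2.877 + 25×2.728 + (z_c − 28.69)×3.233
Column 2: 2.04×0 + x×2.832 + (z_c − 2.04 − 0 − x)×3.233
The z_c×3.233 term appears on both sides and cancels. Collect the known terms of each column as K = Σ(ρt)_known − 3.233 × (depth of known layers): K_1 = 78.81613 − 3.233×28.69 = −13.93864; K_2 = 0 − 3.233×(2.04 + 0) = −6.59532.
Balance: K_1 = K_2 − x×(3.233 − 2.832), so x = (K_2 − K_1)/(3.233 − 2.832) = 7.34332/0.401 = 18.3 km.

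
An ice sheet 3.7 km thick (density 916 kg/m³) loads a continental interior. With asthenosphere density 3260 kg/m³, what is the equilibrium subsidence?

In Airy isostatic equilibrium: the ice load ρ_ice t is balanced by mantle displaced below, ρ_m s.
s = t ρ_ice / ρ_m = 3.7 km × 916/3260 = 1.04 km.

1.04 km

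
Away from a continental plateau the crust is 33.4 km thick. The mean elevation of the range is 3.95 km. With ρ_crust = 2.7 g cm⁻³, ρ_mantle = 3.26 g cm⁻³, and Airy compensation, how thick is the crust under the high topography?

56.4 km

Root depth r = h ρ_c / (ρ_m − ρ_c) = 3.95 km × 2.7 / 0.56 = 19.04 km.
Total thickness = T + h + r = 33.4 km + 3.95 km + 19.04 km = 56.4 km.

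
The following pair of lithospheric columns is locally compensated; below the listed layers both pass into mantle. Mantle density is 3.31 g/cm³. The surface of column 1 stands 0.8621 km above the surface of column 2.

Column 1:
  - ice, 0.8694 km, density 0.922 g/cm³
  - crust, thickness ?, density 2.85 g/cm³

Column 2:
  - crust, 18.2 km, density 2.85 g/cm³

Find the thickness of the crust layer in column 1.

19.9 km

Take the compensation level at the base of the deeper column (depth z_c below the surface of column 1) and equate Σ ρ_i t_i down to z_c; mantle fills any gap and the z_c terms cancel.
Column 1: 0.8694×0.922 + x×2.85 + (z_c − 0.8694 − x)×3.31
Column 2: 0.8621×0 + 18.2×2.85 + (z_c − 0.8621 − 18.2)×3.31
The z_c×3.31 term appears on both sides and cancels. Collect the known terms of each column as K = Σ(ρt)_known − 3.31 × (depth of known layers): K_1 = 0.8015868 − 3.31×0.8694 = −2.0761272; K_2 = 51.87 − 3.31×(0.8621 + 18.2) = −11.225551.
Balance: K_1 − x×(3.31 − 2.85) = K_2, so x = (K_1 − K_2)/(3.31 − 2.85) = 9.14942/0.46 = 19.9 km.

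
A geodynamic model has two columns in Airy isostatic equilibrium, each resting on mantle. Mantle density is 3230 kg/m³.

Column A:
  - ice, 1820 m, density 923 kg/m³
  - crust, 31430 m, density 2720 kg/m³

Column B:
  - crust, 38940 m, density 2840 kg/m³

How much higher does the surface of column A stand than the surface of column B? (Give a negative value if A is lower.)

For any compensation level in the mantle, the mantle terms cancel and isostasy reduces to e = (Σt_A − Σt_B) − (Σ(ρt)_A − Σ(ρt)_B) / ρ_m.
Σt_A = 33250 m; Σt_B = 38940 m; Σ(ρt)_A = 87169460; Σ(ρt)_B = 110589600 (in m·kg/m³).
e = (33250 − 38940) − (87169460 − 110589600) / 3230 = 1560 m.

1560 m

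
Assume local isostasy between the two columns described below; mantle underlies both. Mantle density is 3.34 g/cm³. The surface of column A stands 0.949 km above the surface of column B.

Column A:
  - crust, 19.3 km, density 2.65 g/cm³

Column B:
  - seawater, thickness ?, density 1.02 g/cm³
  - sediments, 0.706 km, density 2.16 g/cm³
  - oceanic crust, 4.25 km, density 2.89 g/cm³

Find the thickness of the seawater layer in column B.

3.19 km

Take the compensation level at the base of the deeper column (depth z_c below the surface of column A) and equate Σ ρ_i t_i down to z_c; mantle fills any gap and the z_c terms cancel.
Column A: 19.3×2.65 + (z_c − 19.3)×3.34
Column B: 0.949×0 + x×1.02 + 0.706×2.16 + 4.25×2.89 + (z_c − 0.949 − 4.956 − x)×3.34
The z_c×3.34 term appears on both sides and cancels. Collect the known terms of each column as K = Σ(ρt)_known − 3.34 × (depth of known layers): K_A = 51.145 − 3.34×19.3 = −13.317; K_B = 13.80746 − 3.34×(0.949 + 4.956) = −5.91524.
Balance: K_A = K_B − x×(3.34 − 1.02), so x = (K_B − K_A)/(3.34 − 1.02) = 7.40176/2.32 = 3.19 km.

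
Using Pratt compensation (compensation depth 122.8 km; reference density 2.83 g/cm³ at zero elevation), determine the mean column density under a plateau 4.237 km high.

2.74 g/cm³

Pratt balance: ρ_ref D = ρ (D + h).
ρ = ρ_ref D/(D + h) = 2.83 × 122.8 km/(122.8 km + 4.237 km) = 2.74 g/cm³.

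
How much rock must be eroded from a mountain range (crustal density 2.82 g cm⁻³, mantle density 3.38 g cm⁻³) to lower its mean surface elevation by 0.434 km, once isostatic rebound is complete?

2.62 km

Net drop Δ = e − u = e − e ρ_c/ρ_m = e (ρ_m − ρ_c)/ρ_m.
e = Δ ρ_m/(ρ_m − ρ_c) = 0.434 km × 3.38/0.56 = 2.62 km.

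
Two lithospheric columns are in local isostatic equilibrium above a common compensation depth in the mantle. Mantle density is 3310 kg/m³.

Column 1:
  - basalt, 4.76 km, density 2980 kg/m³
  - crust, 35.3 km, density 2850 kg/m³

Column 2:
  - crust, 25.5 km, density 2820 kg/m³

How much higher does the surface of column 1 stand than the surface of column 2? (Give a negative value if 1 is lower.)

1.61 km

For any compensation level in the mantle, the mantle terms cancel and isostasy reduces to e = (Σt_1 − Σt_2) − (Σ(ρt)_1 − Σ(ρt)_2) / ρ_m.
Σt_1 = 40.06 km; Σt_2 = 25.5 km; Σ(ρt)_1 = 114789.8; Σ(ρt)_2 = 71910 (in km·kg/m³).
e = (40.06 − 25.5) − (114789.8 − 71910) / 3310 = 1.61 km.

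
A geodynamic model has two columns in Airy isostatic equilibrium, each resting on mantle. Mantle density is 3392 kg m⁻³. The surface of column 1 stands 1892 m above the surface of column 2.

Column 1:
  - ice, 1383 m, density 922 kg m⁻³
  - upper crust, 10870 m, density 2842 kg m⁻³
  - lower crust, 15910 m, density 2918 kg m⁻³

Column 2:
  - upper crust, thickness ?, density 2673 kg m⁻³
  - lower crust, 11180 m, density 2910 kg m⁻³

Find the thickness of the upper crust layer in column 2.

7130 m

Take the compensation level at the base of the deeper column (depth z_c below the surface of column 1) and equate Σ ρ_i t_i down to z_c; mantle fills any gap and the z_c terms cancel.
Column 1: 1383×922 + 10870×2842 + 15910×2918 + (z_c − 28163)×3392
Column 2: 1892×0 + x×2673 + 11180×2910 + (z_c − 1892 − 11180 − x)×3392
The z_c×3392 term appears on both sides and cancels. Collect the known terms of each column as K = Σ(ρt)_known − 3392 × (depth of known layers): K_1 = 78593046 − 3392×28163 = −16935850; K_2 = 32533800 − 3392×(1892 + 11180) = −11806424.
Balance: K_1 = K_2 − x×(3392 − 2673), so x = (K_2 − K_1)/(3392 − 2673) = 5129430/719 = 7130 m.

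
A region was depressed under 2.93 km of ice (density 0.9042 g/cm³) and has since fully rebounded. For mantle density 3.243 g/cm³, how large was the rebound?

0.817 km

Removing the load lets mantle flow back in; uplift u satisfies ρ_ice t = ρ_m u.
u = t ρ_ice/ρ_m = 2.93 km × 0.9042/3.243 = 0.817 km.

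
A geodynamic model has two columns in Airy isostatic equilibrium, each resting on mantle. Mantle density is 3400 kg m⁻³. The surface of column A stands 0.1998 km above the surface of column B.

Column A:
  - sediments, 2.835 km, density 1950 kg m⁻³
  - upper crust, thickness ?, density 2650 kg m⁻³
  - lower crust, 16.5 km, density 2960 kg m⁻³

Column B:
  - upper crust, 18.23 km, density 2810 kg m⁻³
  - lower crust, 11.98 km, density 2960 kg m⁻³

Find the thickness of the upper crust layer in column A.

7.11 km

Take the compensation level at the base of the deeper column (depth z_c below the surface of column A) and equate Σ ρ_i t_i down to z_c; mantle fills any gap and the z_c terms cancel.
Column A: 2.835×1950 + x×2650 + 16.5×2960 + (z_c − 19.335 − x)×3400
Column B: 0.1998×0 + 18.23×2810 + 11.98×2960 + (z_c − 0.1998 − 30.21)×3400
The z_c×3400 term appears on both sides and cancels. Collect the known terms of each column as K = Σ(ρt)_known − 3400 × (depth of known layers): K_A = 54368.25 − 3400×19.335 = −11370.75; K_B = 86687.1 − 3400×(0.1998 + 30.21) = −16706.22.
Balance: K_A − x×(3400 − 2650) = K_B, so x = (K_A − K_B)/(3400 − 2650) = 5335.47/750 = 7.11 km.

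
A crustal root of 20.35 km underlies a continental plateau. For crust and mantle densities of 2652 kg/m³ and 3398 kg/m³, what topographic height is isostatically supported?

By Archimedes' principle applied to the lithosphere: ρ_c h = (ρ_m − ρ_c) r.
h = r (ρ_m − ρ_c) / ρ_c = 20.35 km × (3398 − 2652) / 2652 = 5.72 km.

5.72 km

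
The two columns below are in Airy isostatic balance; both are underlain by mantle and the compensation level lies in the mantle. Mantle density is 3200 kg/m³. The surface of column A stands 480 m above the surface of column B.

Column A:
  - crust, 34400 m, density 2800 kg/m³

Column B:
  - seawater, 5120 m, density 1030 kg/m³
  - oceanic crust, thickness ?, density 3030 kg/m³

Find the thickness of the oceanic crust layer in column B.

6550 m

Take the compensation level at the base of the deeper column (depth z_c below the surface of column A) and equate Σ ρ_i t_i down to z_c; mantle fills any gap and the z_c terms cancel.
Column A: 34400×2800 + (z_c − 34400)×3200
Column B: 480×0 + 5120×1030 + x×3030 + (z_c − 480 − 5120 − x)×3200
The z_c×3200 term appears on both sides and cancels. Collect the known terms of each column as K = Σ(ρt)_known − 3200 × (depth of known layers): K_A = 96320000 − 3200×34400 = −13760000; K_B = 5273600 − 3200×(480 + 5120) = −12646400.
Balance: K_A = K_B − x×(3200 − 3030), so x = (K_B − K_A)/(3200 − 3030) = 1113600/170 = 6550 m.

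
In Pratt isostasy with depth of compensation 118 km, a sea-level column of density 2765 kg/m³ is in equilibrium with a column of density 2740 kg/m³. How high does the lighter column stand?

1.08 km

ρ_ref D = ρ (D + h) → h = D (ρ_ref − ρ)/ρ.
h = 118 km × (2765 − 2740)/2740 = 1.08 km.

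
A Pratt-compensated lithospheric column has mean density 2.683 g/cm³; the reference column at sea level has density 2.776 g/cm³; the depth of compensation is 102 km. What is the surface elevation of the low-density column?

3.54 km

ρ_ref D = ρ (D + h) → h = D (ρ_ref − ρ)/ρ.
h = 102 km × (2.776 − 2.683)/2.683 = 3.54 km.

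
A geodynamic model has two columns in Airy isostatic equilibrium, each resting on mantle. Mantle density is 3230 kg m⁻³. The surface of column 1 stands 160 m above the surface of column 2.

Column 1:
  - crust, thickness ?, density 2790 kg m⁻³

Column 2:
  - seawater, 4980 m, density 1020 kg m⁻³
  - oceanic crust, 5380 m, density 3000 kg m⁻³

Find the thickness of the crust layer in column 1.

Take the compensation level at the base of the deeper column (depth z_c below the surface of column 1) and equate Σ ρ_i t_i down to z_c; mantle fills any gap and the z_c terms cancel.
Column 1: x×2790 + (z_c − 0 − x)×3230
Column 2: 160×0 + 4980×1020 + 5380×3000 + (z_c − 160 − 10360)×3230
The z_c×3230 term appears on both sides and cancels. Collect the known terms of each column as K = Σ(ρt)_known − 3230 × (depth of known layers): K_1 = 0 − 3230×0 = 0; K_2 = 21219600 − 3230×(160 + 10360) = −12760000.
Balance: K_1 − x×(3230 − 2790) = K_2, so x = (K_1 − K_2)/(3230 − 2790) = 12760000/440 = 29000 m.

29000 m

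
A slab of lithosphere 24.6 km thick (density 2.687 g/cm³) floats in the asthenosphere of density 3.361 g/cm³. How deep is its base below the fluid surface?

19.7 km

Draft d = t ρ_obj/ρ_fluid = 24.6 km × 2.687/3.361 = 19.7 km.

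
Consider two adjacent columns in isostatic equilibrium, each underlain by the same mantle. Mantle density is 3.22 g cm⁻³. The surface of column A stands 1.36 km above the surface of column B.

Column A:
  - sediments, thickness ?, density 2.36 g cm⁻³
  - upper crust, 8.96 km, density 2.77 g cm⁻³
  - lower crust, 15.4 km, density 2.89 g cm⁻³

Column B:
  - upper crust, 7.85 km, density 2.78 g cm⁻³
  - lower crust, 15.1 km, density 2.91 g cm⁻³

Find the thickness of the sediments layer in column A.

Take the compensation level at the base of the deeper column (depth z_c below the surface of column A) and equate Σ ρ_i t_i down to z_c; mantle fills any gap and the z_c terms cancel.
Column A: x×2.36 + 8.96×2.77 + 15.4×2.89 + (z_c − 24.36 − x)×3.22
Column B: 1.36×0 + 7.85×2.78 + 15.1×2.91 + (z_c − 1.36 − 22.95)×3.22
The z_c×3.22 term appears on both sides and cancels. Collect the known terms of each column as K = Σ(ρt)_known − 3.22 × (depth of known layers): K_A = 69.3252 − 3.22×24.36 = −9.114; K_B = 65.764 − 3.22×(1.36 + 22.95) = −12.5142.
Balance: K_A − x×(3.22 − 2.36) = K_B, so x = (K_A − K_B)/(3.22 − 2.36) = 3.4002/0.86 = 3.95 km.

3.95 km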